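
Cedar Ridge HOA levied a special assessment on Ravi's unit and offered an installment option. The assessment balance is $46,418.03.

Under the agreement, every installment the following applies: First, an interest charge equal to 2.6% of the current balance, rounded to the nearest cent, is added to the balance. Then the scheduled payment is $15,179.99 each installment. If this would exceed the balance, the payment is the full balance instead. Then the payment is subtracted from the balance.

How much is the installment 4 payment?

Installment 1: opening $46,418.03; interest $1,206.87 → $47,624.90; payment $15,179.99; balance $32,444.91
Installment 2: opening $32,444.91; interest $843.57 → $33,288.48; payment $15,179.99; balance $18,108.49
Installment 3: opening $18,108.49; interest $470.82 → $18,579.31; payment $15,179.99; balance $3,399.32
Installment 4: opening $3,399.32; interest $88.38 → $3,487.70; payment $3,487.70; balance $0.00

$3,487.70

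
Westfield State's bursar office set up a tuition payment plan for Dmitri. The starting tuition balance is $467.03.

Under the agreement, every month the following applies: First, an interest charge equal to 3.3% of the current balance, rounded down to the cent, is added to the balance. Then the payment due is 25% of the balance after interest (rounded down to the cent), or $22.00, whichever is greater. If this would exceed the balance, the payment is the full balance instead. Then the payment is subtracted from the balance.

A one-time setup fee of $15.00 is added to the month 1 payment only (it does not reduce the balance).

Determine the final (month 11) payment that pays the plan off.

Month 1: $467.03 +$15.41 interest = $482.44; pay $120.61 (+ $15.00 fee) → $361.83
Month 2: $361.83 +$11.94 interest = $373.77; pay $93.44 → $280.33
Month 3: $280.33 +$9.25 interest = $289.58; pay $72.39 → $217.19
Month 4: $217.19 +$7.16 interest = $224.35; pay $56.08 → $168.27
Month 5: $168.27 +$5.55 interest = $173.82; pay $43.45 → $130.37
Month 6: $130.37 +$4.30 interest = $134.67; pay $33.66 → $101.01
Month 7: $101.01 +$3.33 interest = $104.34; pay $26.08 → $78.26
Month 8: $78.26 +$2.58 interest = $80.84; pay $22.00 → $58.84
Month 9: $58.84 +$1.94 interest = $60.78; pay $22.00 → $38.78
Month 10: $38.78 +$1.27 interest = $40.05; pay $22.00 → $18.05
Month 11: $18.05 +$0.59 interest = $18.64; pay $18.64 → $0.00

$18.64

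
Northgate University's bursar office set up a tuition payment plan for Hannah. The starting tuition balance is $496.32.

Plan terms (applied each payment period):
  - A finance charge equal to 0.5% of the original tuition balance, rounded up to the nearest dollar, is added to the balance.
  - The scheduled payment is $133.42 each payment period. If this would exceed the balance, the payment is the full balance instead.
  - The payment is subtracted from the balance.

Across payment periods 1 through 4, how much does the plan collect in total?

Payment period 1: opening $496.32; interest $3.00 → $499.32; payment $133.42; balance $365.90
Payment period 2: opening $365.90; interest $3.00 → $368.90; payment $133.42; balance $235.48
Payment period 3: opening $235.48; interest $3.00 → $238.48; payment $133.42; balance $105.06
Payment period 4: opening $105.06; interest $3.00 → $108.06; payment $108.06; balance $0.00
Total paid: $508.32

$508.32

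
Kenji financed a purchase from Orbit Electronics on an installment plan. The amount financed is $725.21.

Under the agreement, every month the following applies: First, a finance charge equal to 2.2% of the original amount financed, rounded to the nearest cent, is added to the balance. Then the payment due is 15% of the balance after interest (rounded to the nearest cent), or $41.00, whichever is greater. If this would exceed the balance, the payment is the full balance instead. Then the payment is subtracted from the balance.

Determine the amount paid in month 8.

Month 1: opening $725.21; interest $15.95 → $741.16; payment $111.17; balance $629.99
Month 2: opening $629.99; interest $15.95 → $645.94; payment $96.89; balance $549.05
Month 3: opening $549.05; interest $15.95 → $565.00; payment $84.75; balance $480.25
Month 4: opening $480.25; interest $15.95 → $496.20; payment $74.43; balance $421.77
Month 5: opening $421.77; interest $15.95 → $437.72; payment $65.66; balance $372.06
Month 6: opening $372.06; interest $15.95 → $388.01; payment $58.20; balance $329.81
Month 7: opening $329.81; interest $15.95 → $345.76; payment $51.86; balance $293.90
Month 8: opening $293.90; interest $15.95 → $309.85; payment $46.48; balance $263.37

$46.48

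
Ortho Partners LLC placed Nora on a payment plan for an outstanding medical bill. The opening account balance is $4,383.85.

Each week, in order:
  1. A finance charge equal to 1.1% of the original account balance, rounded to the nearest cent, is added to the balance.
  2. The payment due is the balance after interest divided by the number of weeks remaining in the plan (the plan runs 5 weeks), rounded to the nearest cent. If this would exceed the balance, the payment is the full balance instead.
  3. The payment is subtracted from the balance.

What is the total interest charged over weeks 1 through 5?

Week 1: $4,383.85 +$48.22 interest = $4,432.07; pay $886.41 → $3,545.66
Week 2: $3,545.66 +$48.22 interest = $3,593.88; pay $898.47 → $2,695.41
Week 3: $2,695.41 +$48.22 interest = $2,743.63; pay $914.54 → $1,829.09
Week 4: $1,829.09 +$48.22 interest = $1,877.31; pay $938.66 → $938.65
Week 5: $938.65 +$48.22 interest = $986.87; pay $986.87 → $0.00
Total interest: $48.22 + $48.22 + $48.22 + $48.22 + $48.22 = $241.10

$241.10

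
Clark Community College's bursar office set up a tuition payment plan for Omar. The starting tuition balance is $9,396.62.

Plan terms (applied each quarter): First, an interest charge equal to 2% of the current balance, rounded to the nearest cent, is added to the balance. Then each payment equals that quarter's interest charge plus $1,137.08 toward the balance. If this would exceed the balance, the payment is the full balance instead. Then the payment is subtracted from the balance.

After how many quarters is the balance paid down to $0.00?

Quarter 1: opening $9,396.62; interest $187.93 → $9,584.55; payment $1,325.01; balance $8,259.54
Quarter 2: opening $8,259.54; interest $165.19 → $8,424.73; payment $1,302.27; balance $7,122.46
Quarter 3: opening $7,122.46; interest $142.45 → $7,264.91; payment $1,279.53; balance $5,985.38
Quarter 4: opening $5,985.38; interest $119.71 → $6,105.09; payment $1,256.79; balance $4,848.30
Quarter 5: opening $4,848.30; interest $96.97 → $4,945.27; payment $1,234.05; balance $3,711.22
Quarter 6: opening $3,711.22; interest $74.22 → $3,785.44; payment $1,211.30; balance $2,574.14
Quarter 7: opening $2,574.14; interest $51.48 → $2,625.62; payment $1,188.56; balance $1,437.06
Quarter 8: opening $1,437.06; interest $28.74 → $1,465.80; payment $1,165.82; balance $299.98
Quarter 9: opening $299.98; interest $6.00 → $305.98; payment $305.98; balance $0.00
Balance reaches $0.00 in quarter 9.

9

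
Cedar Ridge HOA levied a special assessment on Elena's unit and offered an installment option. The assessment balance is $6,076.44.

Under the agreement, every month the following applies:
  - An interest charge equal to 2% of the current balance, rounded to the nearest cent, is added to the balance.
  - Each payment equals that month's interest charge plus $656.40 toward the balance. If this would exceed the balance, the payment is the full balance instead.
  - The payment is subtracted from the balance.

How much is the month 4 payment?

$738.54

Month 1: $6,076.44 +$121.53 interest = $6,197.97; pay $777.93 → $5,420.04
Month 2: $5,420.04 +$108.40 interest = $5,528.44; pay $764.80 → $4,763.64
Month 3: $4,763.64 +$95.27 interest = $4,858.91; pay $751.67 → $4,107.24
Month 4: $4,107.24 +$82.14 interest = $4,189.38; pay $738.54 → $3,450.84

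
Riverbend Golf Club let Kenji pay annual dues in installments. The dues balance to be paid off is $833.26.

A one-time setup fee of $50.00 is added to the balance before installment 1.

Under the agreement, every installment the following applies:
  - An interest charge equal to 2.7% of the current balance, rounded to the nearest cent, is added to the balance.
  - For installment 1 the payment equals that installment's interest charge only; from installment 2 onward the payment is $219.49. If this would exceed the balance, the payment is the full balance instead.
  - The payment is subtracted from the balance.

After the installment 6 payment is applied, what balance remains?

$0.00

Installment 1: opening $883.26; interest $23.85 → $907.11; payment $23.85; balance $883.26
Installment 2: opening $883.26; interest $23.85 → $907.11; payment $219.49; balance $687.62
Installment 3: opening $687.62; interest $18.57 → $706.19; payment $219.49; balance $486.70
Installment 4: opening $486.70; interest $13.14 → $499.84; payment $219.49; balance $280.35
Installment 5: opening $280.35; interest $7.57 → $287.92; payment $219.49; balance $68.43
Installment 6: opening $68.43; interest $1.85 → $70.28; payment $70.28; balance $0.00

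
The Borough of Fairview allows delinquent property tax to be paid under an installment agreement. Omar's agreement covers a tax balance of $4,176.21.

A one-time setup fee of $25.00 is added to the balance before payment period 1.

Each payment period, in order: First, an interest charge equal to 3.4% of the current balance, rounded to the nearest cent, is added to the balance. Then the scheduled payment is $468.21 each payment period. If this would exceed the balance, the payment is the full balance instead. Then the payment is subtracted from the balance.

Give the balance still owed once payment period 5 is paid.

$2,459.91

Payment period 1: $4,201.21 +$142.84 interest = $4,344.05; pay $468.21 → $3,875.84
Payment period 2: $3,875.84 +$131.78 interest = $4,007.62; pay $468.21 → $3,539.41
Payment period 3: $3,539.41 +$120.34 interest = $3,659.75; pay $468.21 → $3,191.54
Payment period 4: $3,191.54 +$108.51 interest = $3,300.05; pay $468.21 → $2,831.84
Payment period 5: $2,831.84 +$96.28 interest = $2,928.12; pay $468.21 → $2,459.91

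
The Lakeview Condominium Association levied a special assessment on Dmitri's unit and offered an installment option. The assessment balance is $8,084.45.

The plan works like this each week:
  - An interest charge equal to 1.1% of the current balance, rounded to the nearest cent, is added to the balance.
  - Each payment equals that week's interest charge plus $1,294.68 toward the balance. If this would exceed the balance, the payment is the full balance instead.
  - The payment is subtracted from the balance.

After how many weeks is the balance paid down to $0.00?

7

# | Opening | Interest | Payment | End bal
1 | $8,084.45 | $88.93 | $1,383.61 | $6,789.77
2 | $6,789.77 | $74.69 | $1,369.37 | $5,495.09
3 | $5,495.09 | $60.45 | $1,355.13 | $4,200.41
4 | $4,200.41 | $46.20 | $1,340.88 | $2,905.73
5 | $2,905.73 | $31.96 | $1,326.64 | $1,611.05
6 | $1,611.05 | $17.72 | $1,312.40 | $316.37
7 | $316.37 | $3.48 | $319.85 | $0.00
Balance reaches $0.00 in week 7.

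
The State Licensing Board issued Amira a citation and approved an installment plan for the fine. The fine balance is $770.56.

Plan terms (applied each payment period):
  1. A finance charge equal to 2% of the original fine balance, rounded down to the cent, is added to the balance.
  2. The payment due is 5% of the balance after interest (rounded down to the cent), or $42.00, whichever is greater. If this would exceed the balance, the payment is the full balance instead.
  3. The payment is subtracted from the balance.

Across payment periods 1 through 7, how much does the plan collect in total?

Payment period 1: opening $770.56; interest $15.41 → $785.97; payment $42.00; balance $743.97
Payment period 2: opening $743.97; interest $15.41 → $759.38; payment $42.00; balance $717.38
Payment period 3: opening $717.38; interest $15.41 → $732.79; payment $42.00; balance $690.79
Payment period 4: opening $690.79; interest $15.41 → $706.20; payment $42.00; balance $664.20
Payment period 5: opening $664.20; interest $15.41 → $679.61; payment $42.00; balance $637.61
Payment period 6: opening $637.61; interest $15.41 → $653.02; payment $42.00; balance $611.02
Payment period 7: opening $611.02; interest $15.41 → $626.43; payment $42.00; balance $584.43
Total paid: $294.00

$294.00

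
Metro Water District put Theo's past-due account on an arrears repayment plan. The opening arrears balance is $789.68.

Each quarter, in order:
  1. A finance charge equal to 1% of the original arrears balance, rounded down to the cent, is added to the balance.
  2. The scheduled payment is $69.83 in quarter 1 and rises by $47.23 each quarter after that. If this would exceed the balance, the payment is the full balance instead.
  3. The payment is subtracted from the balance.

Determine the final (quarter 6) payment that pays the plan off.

$15.57

Quarter 1: $789.68 +$7.89 interest = $797.57; pay $69.83 → $727.74
Quarter 2: $727.74 +$7.89 interest = $735.63; pay $117.06 → $618.57
Quarter 3: $618.57 +$7.89 interest = $626.46; pay $164.29 → $462.17
Quarter 4: $462.17 +$7.89 interest = $470.06; pay $211.52 → $258.54
Quarter 5: $258.54 +$7.89 interest = $266.43; pay $258.75 → $7.68
Quarter 6: $7.68 +$7.89 interest = $15.57; pay $15.57 → $0.00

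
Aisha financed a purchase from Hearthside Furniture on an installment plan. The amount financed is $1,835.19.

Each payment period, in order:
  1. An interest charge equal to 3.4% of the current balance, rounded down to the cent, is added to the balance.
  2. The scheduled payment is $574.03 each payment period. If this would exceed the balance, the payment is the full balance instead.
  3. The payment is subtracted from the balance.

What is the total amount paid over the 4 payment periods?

# | Opening | Interest | Payment | End bal
1 | $1,835.19 | $62.39 | $574.03 | $1,323.55
2 | $1,323.55 | $45.00 | $574.03 | $794.52
3 | $794.52 | $27.01 | $574.03 | $247.50
4 | $247.50 | $8.41 | $255.91 | $0.00
Total paid: $1,978.00

$1,978.00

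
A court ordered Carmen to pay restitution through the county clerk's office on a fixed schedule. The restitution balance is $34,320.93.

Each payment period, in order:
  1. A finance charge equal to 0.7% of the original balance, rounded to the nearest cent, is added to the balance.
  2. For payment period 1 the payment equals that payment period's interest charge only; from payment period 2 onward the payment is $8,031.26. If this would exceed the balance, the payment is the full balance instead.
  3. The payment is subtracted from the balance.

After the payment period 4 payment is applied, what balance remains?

$10,947.90

# | Opening | Interest | Payment | End bal
1 | $34,320.93 | $240.25 | $240.25 | $34,320.93
2 | $34,320.93 | $240.25 | $8,031.26 | $26,529.92
3 | $26,529.92 | $240.25 | $8,031.26 | $18,738.91
4 | $18,738.91 | $240.25 | $8,031.26 | $10,947.90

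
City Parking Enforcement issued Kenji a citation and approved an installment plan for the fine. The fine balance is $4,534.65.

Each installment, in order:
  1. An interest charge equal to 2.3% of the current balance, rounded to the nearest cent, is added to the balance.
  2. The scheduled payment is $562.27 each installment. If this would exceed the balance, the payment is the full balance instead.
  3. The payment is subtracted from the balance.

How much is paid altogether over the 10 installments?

Installment 1: $4,534.65 +$104.30 interest = $4,638.95; pay $562.27 → $4,076.68
Installment 2: $4,076.68 +$93.76 interest = $4,170.44; pay $562.27 → $3,608.17
Installment 3: $3,608.17 +$82.99 interest = $3,691.16; pay $562.27 → $3,128.89
Installment 4: $3,128.89 +$71.96 interest = $3,200.85; pay $562.27 → $2,638.58
Installment 5: $2,638.58 +$60.69 interest = $2,699.27; pay $562.27 → $2,137.00
Installment 6: $2,137.00 +$49.15 interest = $2,186.15; pay $562.27 → $1,623.88
Installment 7: $1,623.88 +$37.35 interest = $1,661.23; pay $562.27 → $1,098.96
Installment 8: $1,098.96 +$25.28 interest = $1,124.24; pay $562.27 → $561.97
Installment 9: $561.97 +$12.93 interest = $574.90; pay $562.27 → $12.63
Installment 10: $12.63 +$0.29 interest = $12.92; pay $12.92 → $0.00
Total paid: $5,073.35

$5,073.35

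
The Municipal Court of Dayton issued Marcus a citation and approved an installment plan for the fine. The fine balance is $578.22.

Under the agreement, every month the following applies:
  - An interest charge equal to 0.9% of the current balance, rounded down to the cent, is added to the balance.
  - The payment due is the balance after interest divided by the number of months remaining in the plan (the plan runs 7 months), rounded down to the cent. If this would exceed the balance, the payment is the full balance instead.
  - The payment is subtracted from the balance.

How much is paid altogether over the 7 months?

Month 1: opening $578.22; interest $5.20 → $583.42; payment $83.34; balance $500.08
Month 2: opening $500.08; interest $4.50 → $504.58; payment $84.09; balance $420.49
Month 3: opening $420.49; interest $3.78 → $424.27; payment $84.85; balance $339.42
Month 4: opening $339.42; interest $3.05 → $342.47; payment $85.61; balance $256.86
Month 5: opening $256.86; interest $2.31 → $259.17; payment $86.39; balance $172.78
Month 6: opening $172.78; interest $1.55 → $174.33; payment $87.16; balance $87.17
Month 7: opening $87.17; interest $0.78 → $87.95; payment $87.95; balance $0.00
Total paid: $599.39

$599.39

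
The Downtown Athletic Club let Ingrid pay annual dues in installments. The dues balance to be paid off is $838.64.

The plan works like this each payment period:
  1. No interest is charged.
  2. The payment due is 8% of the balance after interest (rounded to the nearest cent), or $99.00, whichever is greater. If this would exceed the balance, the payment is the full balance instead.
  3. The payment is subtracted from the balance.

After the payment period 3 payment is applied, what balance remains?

$541.64

# | Opening | Payment | End bal
1 | $838.64 | $99.00 | $739.64
2 | $739.64 | $99.00 | $640.64
3 | $640.64 | $99.00 | $541.64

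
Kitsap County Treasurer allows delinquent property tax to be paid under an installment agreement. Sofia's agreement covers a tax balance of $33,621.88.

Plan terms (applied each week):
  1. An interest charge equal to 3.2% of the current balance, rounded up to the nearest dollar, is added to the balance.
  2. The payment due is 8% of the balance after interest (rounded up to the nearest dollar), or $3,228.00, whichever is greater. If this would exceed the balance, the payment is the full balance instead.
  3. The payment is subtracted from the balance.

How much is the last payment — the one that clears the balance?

$2,823.88

Week 1: $33,621.88 +$1,076.00 interest = $34,697.88; pay $3,228.00 → $31,469.88
Week 2: $31,469.88 +$1,008.00 interest = $32,477.88; pay $3,228.00 → $29,249.88
Week 3: $29,249.88 +$936.00 interest = $30,185.88; pay $3,228.00 → $26,957.88
Week 4: $26,957.88 +$863.00 interest = $27,820.88; pay $3,228.00 → $24,592.88
Week 5: $24,592.88 +$787.00 interest = $25,379.88; pay $3,228.00 → $22,151.88
Week 6: $22,151.88 +$709.00 interest = $22,860.88; pay $3,228.00 → $19,632.88
Week 7: $19,632.88 +$629.00 interest = $20,261.88; pay $3,228.00 → $17,033.88
Week 8: $17,033.88 +$546.00 interest = $17,579.88; pay $3,228.00 → $14,351.88
Week 9: $14,351.88 +$460.00 interest = $14,811.88; pay $3,228.00 → $11,583.88
Week 10: $11,583.88 +$371.00 interest = $11,954.88; pay $3,228.00 → $8,726.88
Week 11: $8,726.88 +$280.00 interest = $9,006.88; pay $3,228.00 → $5,778.88
Week 12: $5,778.88 +$185.00 interest = $5,963.88; pay $3,228.00 → $2,735.88
Week 13: $2,735.88 +$88.00 interest = $2,823.88; pay $2,823.88 → $0.00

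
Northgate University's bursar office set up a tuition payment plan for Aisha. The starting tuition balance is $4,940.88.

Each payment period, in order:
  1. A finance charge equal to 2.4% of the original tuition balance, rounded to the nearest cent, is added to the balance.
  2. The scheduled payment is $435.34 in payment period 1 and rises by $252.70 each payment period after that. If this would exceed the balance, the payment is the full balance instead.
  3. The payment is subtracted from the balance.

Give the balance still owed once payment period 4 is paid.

$2,157.64

Payment period 1: opening $4,940.88; interest $118.58 → $5,059.46; payment $435.34; balance $4,624.12
Payment period 2: opening $4,624.12; interest $118.58 → $4,742.70; payment $688.04; balance $4,054.66
Payment period 3: opening $4,054.66; interest $118.58 → $4,173.24; payment $940.74; balance $3,232.50
Payment period 4: opening $3,232.50; interest $118.58 → $3,351.08; payment $1,193.44; balance $2,157.64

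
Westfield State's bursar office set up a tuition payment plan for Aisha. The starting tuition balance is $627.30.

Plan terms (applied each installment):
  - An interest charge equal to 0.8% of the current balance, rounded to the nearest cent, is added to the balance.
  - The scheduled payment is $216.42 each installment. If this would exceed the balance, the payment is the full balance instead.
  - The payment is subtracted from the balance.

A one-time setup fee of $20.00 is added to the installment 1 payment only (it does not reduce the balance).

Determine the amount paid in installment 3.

$204.43

Installment 1: $627.30 +$5.02 interest = $632.32; pay $216.42 (+ $20.00 fee) → $415.90
Installment 2: $415.90 +$3.33 interest = $419.23; pay $216.42 → $202.81
Installment 3: $202.81 +$1.62 interest = $204.43; pay $204.43 → $0.00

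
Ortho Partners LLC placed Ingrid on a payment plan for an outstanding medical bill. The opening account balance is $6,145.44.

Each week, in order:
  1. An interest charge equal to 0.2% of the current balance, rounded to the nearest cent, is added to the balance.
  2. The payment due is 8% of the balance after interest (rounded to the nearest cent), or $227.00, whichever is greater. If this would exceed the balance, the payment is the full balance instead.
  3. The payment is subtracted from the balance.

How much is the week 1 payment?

Week 1: opening $6,145.44; interest $12.29 → $6,157.73; payment $492.62; balance $5,665.11

$492.62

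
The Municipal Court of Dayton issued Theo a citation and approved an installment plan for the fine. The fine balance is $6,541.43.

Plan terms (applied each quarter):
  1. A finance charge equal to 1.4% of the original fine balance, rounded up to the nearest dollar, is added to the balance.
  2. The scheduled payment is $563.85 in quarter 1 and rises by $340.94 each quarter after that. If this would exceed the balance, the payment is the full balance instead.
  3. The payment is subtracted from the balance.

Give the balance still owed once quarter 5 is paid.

$772.78

Quarter 1: opening $6,541.43; interest $92.00 → $6,633.43; payment $563.85; balance $6,069.58
Quarter 2: opening $6,069.58; interest $92.00 → $6,161.58; payment $904.79; balance $5,256.79
Quarter 3: opening $5,256.79; interest $92.00 → $5,348.79; payment $1,245.73; balance $4,103.06
Quarter 4: opening $4,103.06; interest $92.00 → $4,195.06; payment $1,586.67; balance $2,608.39
Quarter 5: opening $2,608.39; interest $92.00 → $2,700.39; payment $1,927.61; balance $772.78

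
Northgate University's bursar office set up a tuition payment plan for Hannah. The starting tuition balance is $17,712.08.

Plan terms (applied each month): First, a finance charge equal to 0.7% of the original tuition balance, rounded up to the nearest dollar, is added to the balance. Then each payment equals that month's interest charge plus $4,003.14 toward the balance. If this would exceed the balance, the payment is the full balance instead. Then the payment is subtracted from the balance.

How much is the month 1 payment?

$4,127.14

Month 1: $17,712.08 +$124.00 interest = $17,836.08; pay $4,127.14 → $13,708.94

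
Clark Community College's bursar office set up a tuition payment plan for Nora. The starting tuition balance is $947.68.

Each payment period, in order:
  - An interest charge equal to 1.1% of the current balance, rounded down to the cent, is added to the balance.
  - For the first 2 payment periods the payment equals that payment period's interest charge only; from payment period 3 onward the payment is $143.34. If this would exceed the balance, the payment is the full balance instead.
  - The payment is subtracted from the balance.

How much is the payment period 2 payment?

Payment period 1: opening $947.68; interest $10.42 → $958.10; payment $10.42; balance $947.68
Payment period 2: opening $947.68; interest $10.42 → $958.10; payment $10.42; balance $947.68

$10.42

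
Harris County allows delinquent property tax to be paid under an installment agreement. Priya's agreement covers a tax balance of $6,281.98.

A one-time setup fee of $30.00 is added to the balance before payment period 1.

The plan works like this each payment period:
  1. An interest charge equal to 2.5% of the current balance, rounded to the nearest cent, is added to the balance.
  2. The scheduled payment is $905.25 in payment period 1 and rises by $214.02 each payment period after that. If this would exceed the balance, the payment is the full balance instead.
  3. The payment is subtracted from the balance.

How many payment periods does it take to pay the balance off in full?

Payment period 1: opening $6,311.98; interest $157.80 → $6,469.78; payment $905.25; balance $5,564.53
Payment period 2: opening $5,564.53; interest $139.11 → $5,703.64; payment $1,119.27; balance $4,584.37
Payment period 3: opening $4,584.37; interest $114.61 → $4,698.98; payment $1,333.29; balance $3,365.69
Payment period 4: opening $3,365.69; interest $84.14 → $3,449.83; payment $1,547.31; balance $1,902.52
Payment period 5: opening $1,902.52; interest $47.56 → $1,950.08; payment $1,761.33; balance $188.75
Payment period 6: opening $188.75; interest $4.72 → $193.47; payment $193.47; balance $0.00
Balance reaches $0.00 in payment period 6.

6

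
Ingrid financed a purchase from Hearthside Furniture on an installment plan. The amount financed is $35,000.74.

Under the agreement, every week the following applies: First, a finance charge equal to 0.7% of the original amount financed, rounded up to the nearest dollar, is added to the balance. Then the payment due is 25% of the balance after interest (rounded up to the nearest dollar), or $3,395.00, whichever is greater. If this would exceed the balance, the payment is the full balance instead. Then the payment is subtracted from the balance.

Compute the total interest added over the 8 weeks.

$1,968.00

Week 1: opening $35,000.74; interest $246.00 → $35,246.74; payment $8,812.00; balance $26,434.74
Week 2: opening $26,434.74; interest $246.00 → $26,680.74; payment $6,671.00; balance $20,009.74
Week 3: opening $20,009.74; interest $246.00 → $20,255.74; payment $5,064.00; balance $15,191.74
Week 4: opening $15,191.74; interest $246.00 → $15,437.74; payment $3,860.00; balance $11,577.74
Week 5: opening $11,577.74; interest $246.00 → $11,823.74; payment $3,395.00; balance $8,428.74
Week 6: opening $8,428.74; interest $246.00 → $8,674.74; payment $3,395.00; balance $5,279.74
Week 7: opening $5,279.74; interest $246.00 → $5,525.74; payment $3,395.00; balance $2,130.74
Week 8: opening $2,130.74; interest $246.00 → $2,376.74; payment $2,376.74; balance $0.00
Total interest: $246.00 + $246.00 + $246.00 + $246.00 + $246.00 + $246.00 + $246.00 + $246.00 = $1,968.00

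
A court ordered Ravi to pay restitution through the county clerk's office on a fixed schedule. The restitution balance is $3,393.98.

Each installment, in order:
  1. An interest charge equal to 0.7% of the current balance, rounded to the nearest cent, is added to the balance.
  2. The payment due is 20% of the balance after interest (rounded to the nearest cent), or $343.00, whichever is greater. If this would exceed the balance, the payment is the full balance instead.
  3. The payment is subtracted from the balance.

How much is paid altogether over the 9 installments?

# | Opening | Interest | Payment | End bal
1 | $3,393.98 | $23.76 | $683.55 | $2,734.19
2 | $2,734.19 | $19.14 | $550.67 | $2,202.66
3 | $2,202.66 | $15.42 | $443.62 | $1,774.46
4 | $1,774.46 | $12.42 | $357.38 | $1,429.50
5 | $1,429.50 | $10.01 | $343.00 | $1,096.51
6 | $1,096.51 | $7.68 | $343.00 | $761.19
7 | $761.19 | $5.33 | $343.00 | $423.52
8 | $423.52 | $2.96 | $343.00 | $83.48
9 | $83.48 | $0.58 | $84.06 | $0.00
Total paid: $3,491.28

$3,491.28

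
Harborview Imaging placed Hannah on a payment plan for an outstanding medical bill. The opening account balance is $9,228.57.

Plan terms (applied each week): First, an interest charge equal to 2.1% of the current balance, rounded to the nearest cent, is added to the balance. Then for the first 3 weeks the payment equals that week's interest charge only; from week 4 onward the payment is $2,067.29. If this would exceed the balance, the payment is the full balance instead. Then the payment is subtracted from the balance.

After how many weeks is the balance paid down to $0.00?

# | Opening | Interest | Payment | End bal
1 | $9,228.57 | $193.80 | $193.80 | $9,228.57
2 | $9,228.57 | $193.80 | $193.80 | $9,228.57
3 | $9,228.57 | $193.80 | $193.80 | $9,228.57
4 | $9,228.57 | $193.80 | $2,067.29 | $7,355.08
5 | $7,355.08 | $154.46 | $2,067.29 | $5,442.25
6 | $5,442.25 | $114.29 | $2,067.29 | $3,489.25
7 | $3,489.25 | $73.27 | $2,067.29 | $1,495.23
8 | $1,495.23 | $31.40 | $1,526.63 | $0.00
Balance reaches $0.00 in week 8.

8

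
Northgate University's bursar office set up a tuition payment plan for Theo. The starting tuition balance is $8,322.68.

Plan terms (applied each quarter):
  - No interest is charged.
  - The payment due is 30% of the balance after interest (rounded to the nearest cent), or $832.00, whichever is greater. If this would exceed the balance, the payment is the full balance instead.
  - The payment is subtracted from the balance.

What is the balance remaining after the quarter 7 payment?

# | Opening | Payment | End bal
1 | $8,322.68 | $2,496.80 | $5,825.88
2 | $5,825.88 | $1,747.76 | $4,078.12
3 | $4,078.12 | $1,223.44 | $2,854.68
4 | $2,854.68 | $856.40 | $1,998.28
5 | $1,998.28 | $832.00 | $1,166.28
6 | $1,166.28 | $832.00 | $334.28
7 | $334.28 | $334.28 | $0.00

$0.00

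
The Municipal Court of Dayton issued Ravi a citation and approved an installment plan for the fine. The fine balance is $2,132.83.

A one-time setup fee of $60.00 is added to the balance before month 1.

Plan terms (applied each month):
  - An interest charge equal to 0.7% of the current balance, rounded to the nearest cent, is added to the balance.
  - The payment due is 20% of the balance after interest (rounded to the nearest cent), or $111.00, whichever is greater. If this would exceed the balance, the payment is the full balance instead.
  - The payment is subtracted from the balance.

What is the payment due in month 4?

Month 1: opening $2,192.83; interest $15.35 → $2,208.18; payment $441.64; balance $1,766.54
Month 2: opening $1,766.54; interest $12.37 → $1,778.91; payment $355.78; balance $1,423.13
Month 3: opening $1,423.13; interest $9.96 → $1,433.09; payment $286.62; balance $1,146.47
Month 4: opening $1,146.47; interest $8.03 → $1,154.50; payment $230.90; balance $923.60

$230.90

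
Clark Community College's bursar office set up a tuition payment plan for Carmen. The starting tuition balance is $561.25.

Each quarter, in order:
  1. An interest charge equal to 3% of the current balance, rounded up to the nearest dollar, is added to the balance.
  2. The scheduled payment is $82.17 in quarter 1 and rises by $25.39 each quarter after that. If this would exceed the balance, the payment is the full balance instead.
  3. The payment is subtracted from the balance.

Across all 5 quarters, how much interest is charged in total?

$59.00

# | Opening | Interest | Payment | End bal
1 | $561.25 | $17.00 | $82.17 | $496.08
2 | $496.08 | $15.00 | $107.56 | $403.52
3 | $403.52 | $13.00 | $132.95 | $283.57
4 | $283.57 | $9.00 | $158.34 | $134.23
5 | $134.23 | $5.00 | $139.23 | $0.00
Total interest: $17.00 + $15.00 + $13.00 + $9.00 + $5.00 = $59.00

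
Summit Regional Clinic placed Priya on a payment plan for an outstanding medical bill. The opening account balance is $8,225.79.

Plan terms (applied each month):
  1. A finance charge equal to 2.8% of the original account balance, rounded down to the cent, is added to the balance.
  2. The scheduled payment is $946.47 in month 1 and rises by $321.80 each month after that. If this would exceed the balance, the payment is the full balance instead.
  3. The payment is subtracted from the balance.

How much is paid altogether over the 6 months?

Month 1: $8,225.79 +$230.32 interest = $8,456.11; pay $946.47 → $7,509.64
Month 2: $7,509.64 +$230.32 interest = $7,739.96; pay $1,268.27 → $6,471.69
Month 3: $6,471.69 +$230.32 interest = $6,702.01; pay $1,590.07 → $5,111.94
Month 4: $5,111.94 +$230.32 interest = $5,342.26; pay $1,911.87 → $3,430.39
Month 5: $3,430.39 +$230.32 interest = $3,660.71; pay $2,233.67 → $1,427.04
Month 6: $1,427.04 +$230.32 interest = $1,657.36; pay $1,657.36 → $0.00
Total paid: $9,607.71

$9,607.71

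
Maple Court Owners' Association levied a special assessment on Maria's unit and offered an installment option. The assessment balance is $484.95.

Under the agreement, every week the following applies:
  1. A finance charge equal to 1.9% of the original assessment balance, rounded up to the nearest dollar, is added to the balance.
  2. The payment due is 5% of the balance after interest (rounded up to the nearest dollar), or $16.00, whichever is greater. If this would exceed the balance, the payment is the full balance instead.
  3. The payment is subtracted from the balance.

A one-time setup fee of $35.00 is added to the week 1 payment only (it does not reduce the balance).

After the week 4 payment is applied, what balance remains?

# | Opening | Interest | Payment | Fee | End bal
1 | $484.95 | $10.00 | $25.00 | $35.00 | $469.95
2 | $469.95 | $10.00 | $24.00 | — | $455.95
3 | $455.95 | $10.00 | $24.00 | — | $441.95
4 | $441.95 | $10.00 | $23.00 | — | $428.95

$428.95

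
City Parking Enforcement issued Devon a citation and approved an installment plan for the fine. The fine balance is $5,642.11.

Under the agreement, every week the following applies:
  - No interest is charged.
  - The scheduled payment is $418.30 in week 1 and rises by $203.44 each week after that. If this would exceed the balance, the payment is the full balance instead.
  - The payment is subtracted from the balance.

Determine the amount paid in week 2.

Week 1: opening $5,642.11; payment $418.30; balance $5,223.81
Week 2: opening $5,223.81; payment $621.74; balance $4,602.07

$621.74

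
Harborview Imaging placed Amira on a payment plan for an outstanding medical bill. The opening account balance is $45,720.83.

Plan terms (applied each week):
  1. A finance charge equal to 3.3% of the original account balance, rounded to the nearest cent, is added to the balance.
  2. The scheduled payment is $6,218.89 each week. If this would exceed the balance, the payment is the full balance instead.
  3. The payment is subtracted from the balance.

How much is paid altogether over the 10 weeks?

Week 1: opening $45,720.83; interest $1,508.79 → $47,229.62; payment $6,218.89; balance $41,010.73
Week 2: opening $41,010.73; interest $1,508.79 → $42,519.52; payment $6,218.89; balance $36,300.63
Week 3: opening $36,300.63; interest $1,508.79 → $37,809.42; payment $6,218.89; balance $31,590.53
Week 4: opening $31,590.53; interest $1,508.79 → $33,099.32; payment $6,218.89; balance $26,880.43
Week 5: opening $26,880.43; interest $1,508.79 → $28,389.22; payment $6,218.89; balance $22,170.33
Week 6: opening $22,170.33; interest $1,508.79 → $23,679.12; payment $6,218.89; balance $17,460.23
Week 7: opening $17,460.23; interest $1,508.79 → $18,969.02; payment $6,218.89; balance $12,750.13
Week 8: opening $12,750.13; interest $1,508.79 → $14,258.92; payment $6,218.89; balance $8,040.03
Week 9: opening $8,040.03; interest $1,508.79 → $9,548.82; payment $6,218.89; balance $3,329.93
Week 10: opening $3,329.93; interest $1,508.79 → $4,838.72; payment $4,838.72; balance $0.00
Total paid: $60,808.73

$60,808.73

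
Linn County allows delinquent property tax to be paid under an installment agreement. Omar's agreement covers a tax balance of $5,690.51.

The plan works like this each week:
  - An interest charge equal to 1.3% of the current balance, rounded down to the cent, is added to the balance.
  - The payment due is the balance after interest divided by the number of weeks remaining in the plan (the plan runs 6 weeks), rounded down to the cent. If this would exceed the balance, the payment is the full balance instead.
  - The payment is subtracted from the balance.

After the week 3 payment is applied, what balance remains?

# | Opening | Interest | Payment | End bal
1 | $5,690.51 | $73.97 | $960.74 | $4,803.74
2 | $4,803.74 | $62.44 | $973.23 | $3,892.95
3 | $3,892.95 | $50.60 | $985.88 | $2,957.67

$2,957.67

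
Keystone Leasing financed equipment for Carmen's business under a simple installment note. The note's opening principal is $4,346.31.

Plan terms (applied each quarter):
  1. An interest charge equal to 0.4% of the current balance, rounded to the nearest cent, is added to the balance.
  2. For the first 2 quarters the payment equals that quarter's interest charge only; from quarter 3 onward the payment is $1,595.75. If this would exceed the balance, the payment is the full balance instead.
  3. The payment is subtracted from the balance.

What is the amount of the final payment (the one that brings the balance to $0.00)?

# | Opening | Interest | Payment | End bal
1 | $4,346.31 | $17.39 | $17.39 | $4,346.31
2 | $4,346.31 | $17.39 | $17.39 | $4,346.31
3 | $4,346.31 | $17.39 | $1,595.75 | $2,767.95
4 | $2,767.95 | $11.07 | $1,595.75 | $1,183.27
5 | $1,183.27 | $4.73 | $1,188.00 | $0.00

$1,188.00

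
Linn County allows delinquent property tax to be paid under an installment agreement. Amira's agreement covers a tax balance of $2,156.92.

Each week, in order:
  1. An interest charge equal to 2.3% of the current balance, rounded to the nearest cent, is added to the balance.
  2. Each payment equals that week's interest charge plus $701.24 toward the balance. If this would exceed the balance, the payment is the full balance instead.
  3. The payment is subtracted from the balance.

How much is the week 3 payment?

$718.59

Week 1: opening $2,156.92; interest $49.61 → $2,206.53; payment $750.85; balance $1,455.68
Week 2: opening $1,455.68; interest $33.48 → $1,489.16; payment $734.72; balance $754.44
Week 3: opening $754.44; interest $17.35 → $771.79; payment $718.59; balance $53.20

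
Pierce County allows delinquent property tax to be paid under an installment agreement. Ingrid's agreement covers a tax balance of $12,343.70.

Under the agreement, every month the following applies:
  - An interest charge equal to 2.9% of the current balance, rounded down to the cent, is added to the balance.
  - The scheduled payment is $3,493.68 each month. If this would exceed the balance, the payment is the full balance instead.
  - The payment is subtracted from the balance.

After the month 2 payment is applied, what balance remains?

Month 1: opening $12,343.70; interest $357.96 → $12,701.66; payment $3,493.68; balance $9,207.98
Month 2: opening $9,207.98; interest $267.03 → $9,475.01; payment $3,493.68; balance $5,981.33

$5,981.33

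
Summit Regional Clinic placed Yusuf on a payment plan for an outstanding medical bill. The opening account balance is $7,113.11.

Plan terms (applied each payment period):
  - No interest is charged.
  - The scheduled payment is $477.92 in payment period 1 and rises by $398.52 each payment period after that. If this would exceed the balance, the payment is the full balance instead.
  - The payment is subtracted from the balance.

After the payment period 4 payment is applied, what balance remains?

$2,810.31

Payment period 1: opening $7,113.11; payment $477.92; balance $6,635.19
Payment period 2: opening $6,635.19; payment $876.44; balance $5,758.75
Payment period 3: opening $5,758.75; payment $1,274.96; balance $4,483.79
Payment period 4: opening $4,483.79; payment $1,673.48; balance $2,810.31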